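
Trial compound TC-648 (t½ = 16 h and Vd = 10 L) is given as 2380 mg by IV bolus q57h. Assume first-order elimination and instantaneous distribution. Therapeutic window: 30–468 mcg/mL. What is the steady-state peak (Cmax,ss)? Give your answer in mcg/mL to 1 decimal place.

τ/t½ = 57/16 ≈ 3.5625, so fraction remaining f = (1/2)^(57/16) ≈ 0.0846.
At steady state, accumulation factor R = 1/(1 − e^(−kτ)) ≈ 1.0924.
Each bolus raises the concentration by D/Vd = 2380/10 ≈ 238.000 mcg/mL.
Steady-state peak Cmax,ss = C₀·R ≈ 238.000 × 1.0924 ≈ 259.991 mcg/mL.
Peak 260.0 mcg/mL vs MTC 468 mcg/mL: below toxic threshold.

260.0 mcg/mL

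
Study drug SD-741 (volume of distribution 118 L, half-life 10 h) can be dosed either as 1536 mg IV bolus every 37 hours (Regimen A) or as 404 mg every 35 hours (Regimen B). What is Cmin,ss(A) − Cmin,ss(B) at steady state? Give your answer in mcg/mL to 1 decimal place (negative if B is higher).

0.8 mcg/mL

Regimen A: f = (1/2)^(37/10) ≈ 0.0769; Cmin,ss = (1536/118)·f/(1−f) ≈ 1.084 mcg/mL.
Regimen B: f = (1/2)^(35/10) ≈ 0.0884; Cmin,ss = (404/118)·f/(1−f) ≈ 0.332 mcg/mL.
Difference ≈ 1.084 − 0.332 ≈ 0.752 mcg/mL.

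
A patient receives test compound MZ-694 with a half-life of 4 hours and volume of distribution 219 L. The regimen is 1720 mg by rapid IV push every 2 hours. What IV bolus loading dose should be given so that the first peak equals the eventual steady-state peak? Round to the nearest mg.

5872 mg

f = (1/2)^(2/4) ≈ 0.707107; accumulation ratio R = 1/(1−f) ≈ 3.41422.
Loading dose to hit Cmax,ss on first dose: D_load = D_maint·R ≈ 1720 × 3.41422 ≈ 5872.46 mg.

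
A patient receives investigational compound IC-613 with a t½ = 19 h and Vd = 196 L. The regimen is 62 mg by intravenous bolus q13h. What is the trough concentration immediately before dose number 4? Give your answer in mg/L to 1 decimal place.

f = (1/2)^(τ/t½) = (1/2)^(13/19) ≈ 0.6223.
C₀ = D/Vd = 62/196 ≈ 0.316 mg/L.
Before the 4th dose, 3 doses have been given. Superposition: Cmin = C₀·(f + f² + … + f^3).
≈ 0.316 × (0.6223 + 0.3873 + 0.2410) ≈ 0.316 × 1.2506 ≈ 0.395 mg/L.

0.4 mg/L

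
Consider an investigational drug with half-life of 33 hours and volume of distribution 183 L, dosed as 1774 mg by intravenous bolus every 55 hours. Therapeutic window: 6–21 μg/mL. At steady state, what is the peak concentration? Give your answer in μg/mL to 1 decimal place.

k = ln2/t½ = ln2/33 ≈ 0.021004 h⁻¹; fraction remaining f = e^(−kτ) = e^(−0.021004×55) ≈ 0.3150.
Accumulation ratio R = 1/(1 − f) ≈ 1/0.6850 ≈ 1.4599.
Single-dose peak C₀ = D/Vd = 1774/183 ≈ 9.694 μg/mL.
Cmax,ss = C₀/(1 − f) ≈ 9.694/0.6850 ≈ 14.152 μg/mL.
Peak 14.2 μg/mL vs MTC 21 μg/mL: below toxic threshold.

14.2 μg/mL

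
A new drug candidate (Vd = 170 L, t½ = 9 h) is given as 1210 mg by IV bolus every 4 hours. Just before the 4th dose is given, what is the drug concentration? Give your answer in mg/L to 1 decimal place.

f = (1/2)^(τ/t½) = (1/2)^(4/9) ≈ 0.7349.
C₀ = D/Vd = 1210/170 ≈ 7.118 mg/L.
Before the 4th dose, 3 doses have been given. Superposition: Cmin = C₀·(f + f² + … + f^3).
≈ 7.118 × (0.7349 + 0.5401 + 0.3969) ≈ 7.118 × 1.6719 ≈ 11.901 mg/L.

11.9 mg/L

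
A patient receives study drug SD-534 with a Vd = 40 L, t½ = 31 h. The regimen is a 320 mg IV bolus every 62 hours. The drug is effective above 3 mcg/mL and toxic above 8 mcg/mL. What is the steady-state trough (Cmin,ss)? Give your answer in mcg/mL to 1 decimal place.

2.7 mcg/mL

τ = 62 h = 2 half-lives, so f = (1/2)^2 = 0.25.
At steady state, R = 1/(1 − 0.25) = 4/3.
Single-dose peak C₀ = D/Vd = 320/40 = 8 mcg/mL.
Steady-state peak Cmax,ss = C₀·R = 8 × 4/3 ≈ 10.667 mcg/mL.
Steady-state trough Cmin,ss = Cmax,ss·f ≈ 10.667 × 0.25 ≈ 2.667 mcg/mL.
Trough 2.7 mcg/mL vs MEC 3 mcg/mL: subtherapeutic.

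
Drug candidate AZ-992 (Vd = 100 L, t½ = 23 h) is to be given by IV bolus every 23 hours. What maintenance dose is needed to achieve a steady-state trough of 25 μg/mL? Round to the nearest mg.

2500 mg

τ/t½ = 23/23 ≈ 1, so f = (1/2)^(23/23) ≈ 0.500000.
Cmin,ss = (D/Vd)·f/(1−f), so D = Cmin,ss·Vd·(1−f)/f.
D = 25 × 100 × (1−f)/f ≈ 25 × 100 × 1.00000 ≈ 2500.00 mg.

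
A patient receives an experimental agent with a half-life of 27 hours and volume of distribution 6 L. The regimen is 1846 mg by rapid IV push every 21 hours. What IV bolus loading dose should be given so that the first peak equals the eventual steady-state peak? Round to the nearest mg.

4430 mg

f = (1/2)^(21/27) ≈ 0.583265; accumulation ratio R = 1/(1−f) ≈ 2.39961.
Loading dose to hit Cmax,ss on first dose: D_load = D_maint·R ≈ 1846 × 2.39961 ≈ 4429.68 mg.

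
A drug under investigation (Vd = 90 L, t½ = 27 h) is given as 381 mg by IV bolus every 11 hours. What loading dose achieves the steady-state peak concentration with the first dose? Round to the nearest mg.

f = (1/2)^(11/27) ≈ 0.753977; accumulation ratio R = 1/(1−f) ≈ 4.06466.
Loading dose to hit Cmax,ss on first dose: D_load = D_maint·R ≈ 381 × 4.06466 ≈ 1548.64 mg.

1549 mg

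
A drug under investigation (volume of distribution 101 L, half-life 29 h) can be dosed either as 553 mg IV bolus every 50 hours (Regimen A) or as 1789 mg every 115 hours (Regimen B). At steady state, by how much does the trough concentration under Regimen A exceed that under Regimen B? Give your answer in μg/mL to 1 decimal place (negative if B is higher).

1.2 μg/mL

Regimen A: f = (1/2)^(50/29) ≈ 0.3027; Cmin,ss = (553/101)·f/(1−f) ≈ 2.377 μg/mL.
Regimen B: f = (1/2)^(115/29) ≈ 0.0640; Cmin,ss = (1789/101)·f/(1−f) ≈ 1.211 μg/mL.
Difference ≈ 2.377 − 1.211 ≈ 1.166 μg/mL.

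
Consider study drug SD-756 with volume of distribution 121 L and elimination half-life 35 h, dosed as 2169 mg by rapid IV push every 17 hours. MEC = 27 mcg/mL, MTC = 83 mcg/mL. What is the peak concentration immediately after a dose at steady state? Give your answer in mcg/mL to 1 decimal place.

62.7 mcg/mL

Over one 17-h interval, 17/35 ≈ 0.48571 half-lives elapse, leaving f ≈ 0.7141 of each dose.
At steady state, accumulation factor R = 1/(1 − e^(−kτ)) ≈ 3.4977.
Single-dose peak C₀ = D/Vd = 2169/121 ≈ 17.926 mcg/mL.
Cmax,ss = C₀/(1 − f) ≈ 17.926/0.2859 ≈ 62.700 mcg/mL.
Peak 62.7 mcg/mL vs MTC 83 mcg/mL: below toxic threshold.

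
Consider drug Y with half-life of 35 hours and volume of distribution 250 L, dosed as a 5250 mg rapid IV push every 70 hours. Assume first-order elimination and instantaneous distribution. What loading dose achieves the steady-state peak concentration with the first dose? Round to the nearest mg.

7000 mg

f = (1/2)^(70/35) ≈ 0.250000; accumulation ratio R = 1/(1−f) ≈ 1.33333.
Loading dose to hit Cmax,ss on first dose: D_load = D_maint·R ≈ 5250 × 1.33333 ≈ 6999.98 mg.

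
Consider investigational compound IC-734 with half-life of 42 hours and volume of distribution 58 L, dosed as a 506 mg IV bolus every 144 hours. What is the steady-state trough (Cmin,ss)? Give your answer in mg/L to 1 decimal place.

Over one 144-h interval, 144/42 ≈ 3.4286 half-lives elapse, leaving f ≈ 0.0929 of each dose.
Single-dose peak C₀ = D/Vd = 506/58 ≈ 8.724 mg/L.
Steady-state trough Cmin,ss = C₀·f/(1−f) ≈ 8.724 × 0.0929/0.9071 ≈ 0.893 mg/L.

0.9 mg/L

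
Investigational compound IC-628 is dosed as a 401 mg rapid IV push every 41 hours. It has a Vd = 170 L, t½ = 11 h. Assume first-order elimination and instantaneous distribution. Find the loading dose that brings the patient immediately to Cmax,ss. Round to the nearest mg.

f = (1/2)^(41/11) ≈ 0.075506; accumulation ratio R = 1/(1−f) ≈ 1.08167.
Loading dose to hit Cmax,ss on first dose: D_load = D_maint·R ≈ 401 × 1.08167 ≈ 433.75 mg.

434 mg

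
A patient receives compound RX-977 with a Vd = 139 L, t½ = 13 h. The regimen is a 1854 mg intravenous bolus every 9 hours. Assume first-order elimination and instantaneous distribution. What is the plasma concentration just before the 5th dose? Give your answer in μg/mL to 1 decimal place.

18.5 μg/mL

f = (1/2)^(τ/t½) = (1/2)^(9/13) ≈ 0.6189.
C₀ = D/Vd = 1854/139 ≈ 13.338 μg/mL.
Before the 5th dose, 4 doses have been given. Superposition: Cmin = C₀·(f + f² + … + f^4).
≈ 13.338 × (0.6189 + 0.3830 + 0.2371 + 0.1467) ≈ 13.338 × 1.3857 ≈ 18.482 μg/mL.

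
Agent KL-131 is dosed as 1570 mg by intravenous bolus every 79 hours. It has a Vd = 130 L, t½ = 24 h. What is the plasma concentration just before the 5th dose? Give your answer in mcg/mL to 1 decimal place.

f = (1/2)^(τ/t½) = (1/2)^(79/24) ≈ 0.1021.
C₀ = D/Vd = 1570/130 ≈ 12.077 mcg/mL.
Before the 5th dose, 4 doses have been given. Superposition: Cmin = C₀·(f + f² + … + f^4).
≈ 12.077 × (0.1021 + 0.0104 + 0.0011 + 0.0001) ≈ 12.077 × 0.1137 ≈ 1.373 mcg/mL.

1.4 mcg/mL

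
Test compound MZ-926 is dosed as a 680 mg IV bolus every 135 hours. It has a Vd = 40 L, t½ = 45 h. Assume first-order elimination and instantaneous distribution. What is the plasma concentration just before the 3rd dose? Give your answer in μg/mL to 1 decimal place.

2.4 μg/mL

f = (1/2)^(τ/t½) = (1/2)^(135/45) ≈ 0.1250.
C₀ = D/Vd = 680/40 ≈ 17.000 μg/mL.
Before the 3rd dose, 2 doses have been given. Superposition: Cmin = C₀·(f + f²).
≈ 17.000 × (0.1250 + 0.0156) ≈ 17.000 × 0.1406 ≈ 2.390 μg/mL.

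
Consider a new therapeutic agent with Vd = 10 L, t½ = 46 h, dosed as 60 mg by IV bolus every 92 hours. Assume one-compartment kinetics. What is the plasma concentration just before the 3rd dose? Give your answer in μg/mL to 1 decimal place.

f = (1/2)^(τ/t½) = (1/2)^(92/46) ≈ 0.2500.
C₀ = D/Vd = 60/10 ≈ 6.000 μg/mL.
Before the 3rd dose, 2 doses have been given. Superposition: Cmin = C₀·(f + f²).
≈ 6.000 × (0.2500 + 0.0625) ≈ 6.000 × 0.3125 ≈ 1.875 μg/mL.

1.9 μg/mL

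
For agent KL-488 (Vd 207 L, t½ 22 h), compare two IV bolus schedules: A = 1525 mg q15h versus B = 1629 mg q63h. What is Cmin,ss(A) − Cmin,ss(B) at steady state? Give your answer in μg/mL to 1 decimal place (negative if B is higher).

Regimen A: f = (1/2)^(15/22) ≈ 0.6234; Cmin,ss = (1525/207)·f/(1−f) ≈ 12.195 μg/mL.
Regimen B: f = (1/2)^(63/22) ≈ 0.1374; Cmin,ss = (1629/207)·f/(1−f) ≈ 1.254 μg/mL.
Difference ≈ 12.195 − 1.254 ≈ 10.941 μg/mL.

10.9 μg/mL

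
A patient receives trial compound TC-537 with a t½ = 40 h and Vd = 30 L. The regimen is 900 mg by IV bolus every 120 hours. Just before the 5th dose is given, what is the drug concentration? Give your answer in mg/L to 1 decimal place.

f = (1/2)^(τ/t½) = (1/2)^(120/40) ≈ 0.1250.
C₀ = D/Vd = 900/30 ≈ 30.000 mg/L.
Before the 5th dose, 4 doses have been given. Superposition: Cmin = C₀·(f + f² + … + f^4).
≈ 30.000 × (0.1250 + 0.0156 + 0.0020 + 0.0002) ≈ 30.000 × 0.1428 ≈ 4.284 mg/L.

4.3 mg/L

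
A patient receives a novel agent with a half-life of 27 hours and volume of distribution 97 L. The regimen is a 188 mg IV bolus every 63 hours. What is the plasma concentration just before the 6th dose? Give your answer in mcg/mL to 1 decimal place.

0.5 mcg/mL

f = (1/2)^(τ/t½) = (1/2)^(63/27) ≈ 0.1984.
C₀ = D/Vd = 188/97 ≈ 1.938 mcg/mL.
Before the 6th dose, 5 doses have been given. Superposition: Cmin = C₀·(f + f² + … + f^5).
≈ 1.938 × (0.1984 + 0.0394 + 0.0078 + 0.0015 + 0.0003) ≈ 1.938 × 0.2474 ≈ 0.479 mcg/mL.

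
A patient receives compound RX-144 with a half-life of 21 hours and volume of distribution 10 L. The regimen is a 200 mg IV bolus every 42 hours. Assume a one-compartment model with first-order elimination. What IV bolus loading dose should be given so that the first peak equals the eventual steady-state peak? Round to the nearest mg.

267 mg

f = (1/2)^(42/21) ≈ 0.250000; accumulation ratio R = 1/(1−f) ≈ 1.33333.
Loading dose to hit Cmax,ss on first dose: D_load = D_maint·R ≈ 200 × 1.33333 ≈ 266.67 mg.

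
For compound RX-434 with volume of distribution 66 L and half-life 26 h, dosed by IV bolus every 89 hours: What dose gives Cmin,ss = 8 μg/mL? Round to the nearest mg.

τ/t½ = 89/26 ≈ 3.4231, so f = (1/2)^(89/26) ≈ 0.093229.
Cmin,ss = (D/Vd)·f/(1−f), so D = Cmin,ss·Vd·(1−f)/f.
D = 8 × 66 × (1−f)/f ≈ 8 × 66 × 9.72628 ≈ 5135.48 mg.

5135 mg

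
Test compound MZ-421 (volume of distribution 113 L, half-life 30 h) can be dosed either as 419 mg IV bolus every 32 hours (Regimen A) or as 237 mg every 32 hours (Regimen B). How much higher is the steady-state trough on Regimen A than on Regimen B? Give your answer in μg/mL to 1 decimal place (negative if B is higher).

1.5 μg/mL

Regimen A: f = (1/2)^(32/30) ≈ 0.4774; Cmin,ss = (419/113)·f/(1−f) ≈ 3.387 μg/mL.
Regimen B: f = (1/2)^(32/30) ≈ 0.4774; Cmin,ss = (237/113)·f/(1−f) ≈ 1.916 μg/mL.
Difference ≈ 3.387 − 1.916 ≈ 1.471 μg/mL.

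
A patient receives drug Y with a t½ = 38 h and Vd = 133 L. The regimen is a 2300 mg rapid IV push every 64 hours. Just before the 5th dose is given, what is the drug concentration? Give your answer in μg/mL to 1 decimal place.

f = (1/2)^(τ/t½) = (1/2)^(64/38) ≈ 0.3112.
C₀ = D/Vd = 2300/133 ≈ 17.293 μg/mL.
Before the 5th dose, 4 doses have been given. Superposition: Cmin = C₀·(f + f² + … + f^4).
≈ 17.293 × (0.3112 + 0.0968 + 0.0301 + 0.0094) ≈ 17.293 × 0.4475 ≈ 7.739 μg/mL.

7.7 μg/mL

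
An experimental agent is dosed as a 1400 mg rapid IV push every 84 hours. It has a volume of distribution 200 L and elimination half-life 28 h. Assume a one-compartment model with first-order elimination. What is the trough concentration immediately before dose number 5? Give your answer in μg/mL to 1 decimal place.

f = (1/2)^(τ/t½) = (1/2)^(84/28) ≈ 0.1250.
C₀ = D/Vd = 1400/200 ≈ 7.000 μg/mL.
Before the 5th dose, 4 doses have been given. Superposition: Cmin = C₀·(f + f² + … + f^4).
≈ 7.000 × (0.1250 + 0.0156 + 0.0020 + 0.0002) ≈ 7.000 × 0.1428 ≈ 1.000 μg/mL.

1.0 μg/mL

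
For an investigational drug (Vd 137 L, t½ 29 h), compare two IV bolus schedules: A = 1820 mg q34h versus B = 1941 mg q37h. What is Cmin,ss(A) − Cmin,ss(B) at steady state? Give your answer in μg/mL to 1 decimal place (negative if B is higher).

Regimen A: f = (1/2)^(34/29) ≈ 0.4437; Cmin,ss = (1820/137)·f/(1−f) ≈ 10.596 μg/mL.
Regimen B: f = (1/2)^(37/29) ≈ 0.4130; Cmin,ss = (1941/137)·f/(1−f) ≈ 9.968 μg/mL.
Difference ≈ 10.596 − 9.968 ≈ 0.628 μg/mL.

0.6 μg/mL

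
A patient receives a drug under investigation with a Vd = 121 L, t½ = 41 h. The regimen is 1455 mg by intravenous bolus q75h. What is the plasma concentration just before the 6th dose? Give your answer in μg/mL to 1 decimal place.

4.7 μg/mL

f = (1/2)^(τ/t½) = (1/2)^(75/41) ≈ 0.2814.
C₀ = D/Vd = 1455/121 ≈ 12.025 μg/mL.
Before the 6th dose, 5 doses have been given. Superposition: Cmin = C₀·(f + f² + … + f^5).
≈ 12.025 × (0.2814 + 0.0792 + 0.0223 + 0.0063 + 0.0018) ≈ 12.025 × 0.3910 ≈ 4.702 μg/mL.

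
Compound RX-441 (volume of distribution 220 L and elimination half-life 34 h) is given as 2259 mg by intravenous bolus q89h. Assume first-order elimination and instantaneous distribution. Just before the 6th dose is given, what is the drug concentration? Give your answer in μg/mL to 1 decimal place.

2.0 μg/mL

f = (1/2)^(τ/t½) = (1/2)^(89/34) ≈ 0.1629.
C₀ = D/Vd = 2259/220 ≈ 10.268 μg/mL.
Before the 6th dose, 5 doses have been given. Superposition: Cmin = C₀·(f + f² + … + f^5).
≈ 10.268 × (0.1629 + 0.0265 + 0.0043 + 0.0007 + 0.0001) ≈ 10.268 × 0.1945 ≈ 1.997 μg/mL.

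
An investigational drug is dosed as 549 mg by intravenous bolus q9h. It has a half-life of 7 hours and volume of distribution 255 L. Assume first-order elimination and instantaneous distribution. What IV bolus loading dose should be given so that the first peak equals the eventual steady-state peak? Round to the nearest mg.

931 mg

f = (1/2)^(9/7) ≈ 0.410168; accumulation ratio R = 1/(1−f) ≈ 1.69540.
Loading dose to hit Cmax,ss on first dose: D_load = D_maint·R ≈ 549 × 1.69540 ≈ 930.77 mg.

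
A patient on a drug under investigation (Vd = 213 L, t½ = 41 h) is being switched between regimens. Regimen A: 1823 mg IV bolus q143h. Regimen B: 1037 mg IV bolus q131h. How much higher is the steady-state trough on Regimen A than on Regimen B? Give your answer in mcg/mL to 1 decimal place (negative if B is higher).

0.2 mcg/mL

Regimen A: f = (1/2)^(143/41) ≈ 0.0891; Cmin,ss = (1823/213)·f/(1−f) ≈ 0.837 mcg/mL.
Regimen B: f = (1/2)^(131/41) ≈ 0.1092; Cmin,ss = (1037/213)·f/(1−f) ≈ 0.597 mcg/mL.
Difference ≈ 0.837 − 0.597 ≈ 0.240 mcg/mL.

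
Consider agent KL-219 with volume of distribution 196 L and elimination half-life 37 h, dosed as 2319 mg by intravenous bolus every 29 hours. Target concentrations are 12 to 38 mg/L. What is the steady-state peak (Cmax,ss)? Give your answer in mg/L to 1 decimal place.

28.2 mg/L

Over one 29-h interval, 29/37 ≈ 0.78378 half-lives elapse, leaving f ≈ 0.5808 of each dose.
Accumulation ratio R = 1/(1 − f) ≈ 1/0.4192 ≈ 2.3855.
Each bolus raises the concentration by D/Vd = 2319/196 ≈ 11.832 mg/L.
Cmax,ss = C₀/(1 − f) ≈ 11.832/0.4192 ≈ 28.225 mg/L.
Peak 28.2 mg/L vs MTC 38 mg/L: below toxic threshold.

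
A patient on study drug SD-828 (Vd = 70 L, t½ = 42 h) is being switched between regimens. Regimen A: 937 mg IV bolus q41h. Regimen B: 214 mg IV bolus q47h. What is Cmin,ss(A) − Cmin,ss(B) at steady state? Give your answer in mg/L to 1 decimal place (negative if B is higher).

Regimen A: f = (1/2)^(41/42) ≈ 0.5083; Cmin,ss = (937/70)·f/(1−f) ≈ 13.838 mg/L.
Regimen B: f = (1/2)^(47/42) ≈ 0.4604; Cmin,ss = (214/70)·f/(1−f) ≈ 2.608 mg/L.
Difference ≈ 13.838 − 2.608 ≈ 11.230 mg/L.

11.2 mg/L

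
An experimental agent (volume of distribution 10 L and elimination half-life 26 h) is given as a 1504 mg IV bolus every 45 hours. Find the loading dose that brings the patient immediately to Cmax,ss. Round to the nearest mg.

2153 mg

f = (1/2)^(45/26) ≈ 0.301291; accumulation ratio R = 1/(1−f) ≈ 1.43121.
Loading dose to hit Cmax,ss on first dose: D_load = D_maint·R ≈ 1504 × 1.43121 ≈ 2152.54 mg.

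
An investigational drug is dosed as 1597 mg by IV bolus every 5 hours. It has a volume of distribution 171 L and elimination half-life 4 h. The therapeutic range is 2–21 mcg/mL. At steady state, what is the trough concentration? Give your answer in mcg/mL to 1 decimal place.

6.8 mcg/mL

k = ln2/t½ = ln2/4 ≈ 0.173287 h⁻¹; fraction remaining f = e^(−kτ) = e^(−0.173287×5) ≈ 0.4204.
Each bolus raises the concentration by D/Vd = 1597/171 ≈ 9.339 mcg/mL.
Steady-state trough Cmin,ss = C₀·f/(1−f) ≈ 9.339 × 0.4204/0.5796 ≈ 6.774 mcg/mL.
Trough 6.8 mcg/mL vs MEC 2 mcg/mL: adequate.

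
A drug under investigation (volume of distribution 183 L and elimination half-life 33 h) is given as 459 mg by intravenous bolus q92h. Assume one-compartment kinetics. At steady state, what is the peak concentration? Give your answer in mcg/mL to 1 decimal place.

τ/t½ = 92/33 ≈ 2.7879, so fraction remaining f = (1/2)^(92/33) ≈ 0.1448.
Accumulation ratio R = 1/(1 − f) ≈ 1/0.8552 ≈ 1.1693.
Each bolus raises the concentration by D/Vd = 459/183 ≈ 2.508 mcg/mL.
Steady-state peak Cmax,ss = C₀·R ≈ 2.508 × 1.1693 ≈ 2.933 mcg/mL.

2.9 mcg/mL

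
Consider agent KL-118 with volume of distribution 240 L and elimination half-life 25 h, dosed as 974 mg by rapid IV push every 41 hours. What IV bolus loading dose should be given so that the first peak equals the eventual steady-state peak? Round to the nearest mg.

1434 mg

f = (1/2)^(41/25) ≈ 0.320856; accumulation ratio R = 1/(1−f) ≈ 1.47244.
Loading dose to hit Cmax,ss on first dose: D_load = D_maint·R ≈ 974 × 1.47244 ≈ 1434.16 mg.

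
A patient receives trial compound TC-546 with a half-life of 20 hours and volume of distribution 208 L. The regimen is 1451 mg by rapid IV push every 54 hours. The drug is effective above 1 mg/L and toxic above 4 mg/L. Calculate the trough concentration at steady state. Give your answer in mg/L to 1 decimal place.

1.3 mg/L

k = ln2/t½ = ln2/20 ≈ 0.034657 h⁻¹; fraction remaining f = e^(−kτ) = e^(−0.034657×54) ≈ 0.1539.
At steady state, accumulation factor R = 1/(1 − e^(−kτ)) ≈ 1.1819.
Each bolus raises the concentration by D/Vd = 1451/208 ≈ 6.976 mg/L.
Cmax,ss = C₀/(1 − f) ≈ 6.976/0.8461 ≈ 8.245 mg/L.
One interval later, Cmin,ss = Cmax,ss·e^(−kτ) ≈ 8.245 × 0.1539 ≈ 1.269 mg/L.
Trough 1.3 mg/L vs MEC 1 mg/L: adequate.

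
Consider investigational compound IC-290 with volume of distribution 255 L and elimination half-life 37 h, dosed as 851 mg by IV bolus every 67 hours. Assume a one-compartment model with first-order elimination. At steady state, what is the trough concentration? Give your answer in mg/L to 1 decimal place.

1.3 mg/L

k = ln2/t½ = ln2/37 ≈ 0.018734 h⁻¹; fraction remaining f = e^(−kτ) = e^(−0.018734×67) ≈ 0.2850.
Each bolus raises the concentration by D/Vd = 851/255 ≈ 3.337 mg/L.
Steady-state trough Cmin,ss = C₀·f/(1−f) ≈ 3.337 × 0.2850/0.7150 ≈ 1.330 mg/L.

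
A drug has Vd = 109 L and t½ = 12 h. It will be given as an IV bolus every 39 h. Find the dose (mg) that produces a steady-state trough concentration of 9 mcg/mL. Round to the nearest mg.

8352 mg

τ/t½ = 39/12 ≈ 3.25, so f = (1/2)^(39/12) ≈ 0.105112.
Cmin,ss = (D/Vd)·f/(1−f), so D = Cmin,ss·Vd·(1−f)/f.
D = 9 × 109 × (1−f)/f ≈ 9 × 109 × 8.51366 ≈ 8351.90 mg.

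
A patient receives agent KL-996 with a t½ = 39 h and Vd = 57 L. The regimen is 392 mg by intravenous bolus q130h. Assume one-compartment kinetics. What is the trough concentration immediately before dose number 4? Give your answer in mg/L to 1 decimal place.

0.8 mg/L

f = (1/2)^(τ/t½) = (1/2)^(130/39) ≈ 0.0992.
C₀ = D/Vd = 392/57 ≈ 6.877 mg/L.
Before the 4th dose, 3 doses have been given. Superposition: Cmin = C₀·(f + f² + … + f^3).
≈ 6.877 × (0.0992 + 0.0098 + 0.0010) ≈ 6.877 × 0.1100 ≈ 0.756 mg/L.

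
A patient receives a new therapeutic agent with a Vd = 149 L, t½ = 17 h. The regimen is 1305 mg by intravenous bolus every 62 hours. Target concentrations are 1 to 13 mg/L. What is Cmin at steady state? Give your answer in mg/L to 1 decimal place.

Over one 62-h interval, 62/17 ≈ 3.6471 half-lives elapse, leaving f ≈ 0.0798 of each dose.
Each bolus raises the concentration by D/Vd = 1305/149 ≈ 8.758 mg/L.
Steady-state trough Cmin,ss = C₀·f/(1−f) ≈ 8.758 × 0.0798/0.9202 ≈ 0.759 mg/L.
Trough 0.8 mg/L vs MEC 1 mg/L: subtherapeutic.

0.8 mg/L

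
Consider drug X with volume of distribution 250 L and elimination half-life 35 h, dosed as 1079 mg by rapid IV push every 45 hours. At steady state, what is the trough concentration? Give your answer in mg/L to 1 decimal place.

3.0 mg/L

Over one 45-h interval, 45/35 ≈ 1.2857 half-lives elapse, leaving f ≈ 0.4102 of each dose.
At steady state, accumulation factor R = 1/(1 − e^(−kτ)) ≈ 1.6955.
Single-dose peak C₀ = D/Vd = 1079/250 ≈ 4.316 mg/L.
Steady-state peak Cmax,ss = C₀·R ≈ 4.316 × 1.6955 ≈ 7.318 mg/L.
One interval later, Cmin,ss = Cmax,ss·e^(−kτ) ≈ 7.318 × 0.4102 ≈ 3.002 mg/L.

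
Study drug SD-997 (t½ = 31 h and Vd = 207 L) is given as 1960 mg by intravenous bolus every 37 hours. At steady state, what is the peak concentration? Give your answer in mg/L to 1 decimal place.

16.8 mg/L

k = ln2/t½ = ln2/31 ≈ 0.022360 h⁻¹; fraction remaining f = e^(−kτ) = e^(−0.022360×37) ≈ 0.4372.
Accumulation ratio R = 1/(1 − f) ≈ 1/0.5628 ≈ 1.7768.
Single-dose peak C₀ = D/Vd = 1960/207 ≈ 9.469 mg/L.
Cmax,ss = C₀/(1 − f) ≈ 9.469/0.5628 ≈ 16.825 mg/L.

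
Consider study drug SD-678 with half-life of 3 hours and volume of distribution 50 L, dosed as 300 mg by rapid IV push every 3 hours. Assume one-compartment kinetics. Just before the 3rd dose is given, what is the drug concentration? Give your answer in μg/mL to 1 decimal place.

4.5 μg/mL

f = (1/2)^(τ/t½) = (1/2)^(3/3) ≈ 0.5000.
C₀ = D/Vd = 300/50 ≈ 6.000 μg/mL.
Before the 3rd dose, 2 doses have been given. Superposition: Cmin = C₀·(f + f²).
≈ 6.000 × (0.5000 + 0.2500) ≈ 6.000 × 0.7500 ≈ 4.500 μg/mL.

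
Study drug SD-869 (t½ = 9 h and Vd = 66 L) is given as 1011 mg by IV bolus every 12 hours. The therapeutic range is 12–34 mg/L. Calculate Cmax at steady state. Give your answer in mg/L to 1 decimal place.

25.4 mg/L

k = ln2/t½ = ln2/9 ≈ 0.077016 h⁻¹; fraction remaining f = e^(−kτ) = e^(−0.077016×12) ≈ 0.3969.
At steady state, accumulation factor R = 1/(1 − e^(−kτ)) ≈ 1.6581.
Single-dose peak C₀ = D/Vd = 1011/66 ≈ 15.318 mg/L.
Steady-state peak Cmax,ss = C₀·R ≈ 15.318 × 1.6581 ≈ 25.399 mg/L.
Peak 25.4 mg/L vs MTC 34 mg/L: below toxic threshold.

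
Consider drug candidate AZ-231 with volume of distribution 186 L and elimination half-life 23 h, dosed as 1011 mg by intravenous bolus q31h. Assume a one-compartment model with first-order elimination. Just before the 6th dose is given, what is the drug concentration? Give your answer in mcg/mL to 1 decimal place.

3.5 mcg/mL

f = (1/2)^(τ/t½) = (1/2)^(31/23) ≈ 0.3929.
C₀ = D/Vd = 1011/186 ≈ 5.435 mcg/mL.
Before the 6th dose, 5 doses have been given. Superposition: Cmin = C₀·(f + f² + … + f^5).
≈ 5.435 × (0.3929 + 0.1544 + 0.0607 + 0.0238 + 0.0094) ≈ 5.435 × 0.6412 ≈ 3.485 mcg/mL.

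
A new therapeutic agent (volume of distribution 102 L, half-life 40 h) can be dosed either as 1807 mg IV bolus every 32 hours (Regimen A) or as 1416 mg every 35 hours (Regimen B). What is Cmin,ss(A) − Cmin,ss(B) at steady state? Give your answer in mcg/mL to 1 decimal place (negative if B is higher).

7.3 mcg/mL

Regimen A: f = (1/2)^(32/40) ≈ 0.5743; Cmin,ss = (1807/102)·f/(1−f) ≈ 23.900 mcg/mL.
Regimen B: f = (1/2)^(35/40) ≈ 0.5453; Cmin,ss = (1416/102)·f/(1−f) ≈ 16.648 mcg/mL.
Difference ≈ 23.900 − 16.648 ≈ 7.252 mcg/mL.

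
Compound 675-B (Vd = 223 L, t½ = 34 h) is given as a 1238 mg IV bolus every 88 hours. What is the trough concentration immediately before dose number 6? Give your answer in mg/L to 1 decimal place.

1.1 mg/L

f = (1/2)^(τ/t½) = (1/2)^(88/34) ≈ 0.1663.
C₀ = D/Vd = 1238/223 ≈ 5.552 mg/L.
Before the 6th dose, 5 doses have been given. Superposition: Cmin = C₀·(f + f² + … + f^5).
≈ 5.552 × (0.1663 + 0.0277 + 0.0046 + 0.0008 + 0.0001) ≈ 5.552 × 0.1995 ≈ 1.108 mg/L.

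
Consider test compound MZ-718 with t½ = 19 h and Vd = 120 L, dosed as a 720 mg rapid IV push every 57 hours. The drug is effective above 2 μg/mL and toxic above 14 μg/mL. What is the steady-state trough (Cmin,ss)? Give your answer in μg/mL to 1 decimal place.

The dosing interval is 3 half-lives, so f = 2^(−3) = 0.125.
Accumulation ratio R = 1/(1 − f) = 1/0.875 = 8/7.
Single-dose peak C₀ = D/Vd = 720/120 = 6 μg/mL.
Steady-state peak Cmax,ss = C₀·R = 6 × 8/7 ≈ 6.857 μg/mL.
Steady-state trough Cmin,ss = Cmax,ss·f ≈ 6.857 × 0.125 ≈ 0.857 μg/mL.
Trough 0.9 μg/mL vs MEC 2 μg/mL: subtherapeutic.

0.9 μg/mL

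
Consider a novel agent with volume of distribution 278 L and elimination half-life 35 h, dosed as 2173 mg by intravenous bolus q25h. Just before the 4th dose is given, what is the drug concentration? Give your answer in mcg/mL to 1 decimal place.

f = (1/2)^(τ/t½) = (1/2)^(25/35) ≈ 0.6095.
C₀ = D/Vd = 2173/278 ≈ 7.817 mcg/mL.
Before the 4th dose, 3 doses have been given. Superposition: Cmin = C₀·(f + f² + … + f^3).
≈ 7.817 × (0.6095 + 0.3715 + 0.2264) ≈ 7.817 × 1.2074 ≈ 9.438 mcg/mL.

9.4 mcg/mL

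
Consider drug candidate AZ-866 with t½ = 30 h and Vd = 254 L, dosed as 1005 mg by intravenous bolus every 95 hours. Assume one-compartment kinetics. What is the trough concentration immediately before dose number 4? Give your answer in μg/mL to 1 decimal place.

0.5 μg/mL

f = (1/2)^(τ/t½) = (1/2)^(95/30) ≈ 0.1114.
C₀ = D/Vd = 1005/254 ≈ 3.957 μg/mL.
Before the 4th dose, 3 doses have been given. Superposition: Cmin = C₀·(f + f² + … + f^3).
≈ 3.957 × (0.1114 + 0.0124 + 0.0014) ≈ 3.957 × 0.1252 ≈ 0.495 μg/mL.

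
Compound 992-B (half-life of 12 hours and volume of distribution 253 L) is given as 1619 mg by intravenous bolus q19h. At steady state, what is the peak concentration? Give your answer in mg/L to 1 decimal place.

9.6 mg/L

Over one 19-h interval, 19/12 ≈ 1.5833 half-lives elapse, leaving f ≈ 0.3337 of each dose.
Accumulation ratio R = 1/(1 − f) ≈ 1/0.6663 ≈ 1.5008.
Each bolus raises the concentration by D/Vd = 1619/253 ≈ 6.399 mg/L.
Steady-state peak Cmax,ss = C₀·R ≈ 6.399 × 1.5008 ≈ 9.604 mg/L.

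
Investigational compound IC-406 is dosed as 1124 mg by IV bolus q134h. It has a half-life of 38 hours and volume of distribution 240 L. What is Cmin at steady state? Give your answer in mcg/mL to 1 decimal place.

τ/t½ = 134/38 ≈ 3.5263, so fraction remaining f = (1/2)^(134/38) ≈ 0.0868.
At steady state, accumulation factor R = 1/(1 − e^(−kτ)) ≈ 1.0951.
Each bolus raises the concentration by D/Vd = 1124/240 ≈ 4.683 mcg/mL.
Cmax,ss = C₀/(1 − f) ≈ 4.683/0.9132 ≈ 5.128 mcg/mL.
Steady-state trough Cmin,ss = Cmax,ss·f ≈ 5.128 × 0.0868 ≈ 0.445 mcg/mL.

0.4 mcg/mL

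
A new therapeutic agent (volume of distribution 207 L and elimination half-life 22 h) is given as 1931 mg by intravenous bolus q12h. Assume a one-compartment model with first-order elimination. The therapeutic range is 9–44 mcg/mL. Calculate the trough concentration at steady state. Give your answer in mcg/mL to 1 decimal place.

20.3 mcg/mL

τ/t½ = 12/22 ≈ 0.54545, so fraction remaining f = (1/2)^(12/22) ≈ 0.6852.
Accumulation ratio R = 1/(1 − f) ≈ 1/0.3148 ≈ 3.1766.
Each bolus raises the concentration by D/Vd = 1931/207 ≈ 9.329 mcg/mL.
Cmax,ss = C₀/(1 − f) ≈ 9.329/0.3148 ≈ 29.635 mcg/mL.
One interval later, Cmin,ss = Cmax,ss·e^(−kτ) ≈ 29.635 × 0.6852 ≈ 20.306 mcg/mL.
Trough 20.3 mcg/mL vs MEC 9 mcg/mL: adequate.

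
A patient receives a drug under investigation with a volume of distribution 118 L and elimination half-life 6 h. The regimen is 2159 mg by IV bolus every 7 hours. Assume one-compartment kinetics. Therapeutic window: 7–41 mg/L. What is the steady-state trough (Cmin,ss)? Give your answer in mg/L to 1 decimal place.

14.7 mg/L

τ/t½ = 7/6 ≈ 1.1667, so fraction remaining f = (1/2)^(7/6) ≈ 0.4454.
At steady state, accumulation factor R = 1/(1 − e^(−kτ)) ≈ 1.8031.
Single-dose peak C₀ = D/Vd = 2159/118 ≈ 18.297 mg/L.
Steady-state peak Cmax,ss = C₀·R ≈ 18.297 × 1.8031 ≈ 32.991 mg/L.
One interval later, Cmin,ss = Cmax,ss·e^(−kτ) ≈ 32.991 × 0.4454 ≈ 14.694 mg/L.
Trough 14.7 mg/L vs MEC 7 mg/L: adequate.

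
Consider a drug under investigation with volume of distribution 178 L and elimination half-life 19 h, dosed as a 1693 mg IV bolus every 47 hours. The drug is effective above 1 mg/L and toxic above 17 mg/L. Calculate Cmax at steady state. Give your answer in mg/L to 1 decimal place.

11.6 mg/L

k = ln2/t½ = ln2/19 ≈ 0.036481 h⁻¹; fraction remaining f = e^(−kτ) = e^(−0.036481×47) ≈ 0.1800.
At steady state, accumulation factor R = 1/(1 − e^(−kτ)) ≈ 1.2195.
Single-dose peak C₀ = D/Vd = 1693/178 ≈ 9.511 mg/L.
Steady-state peak Cmax,ss = C₀·R ≈ 9.511 × 1.2195 ≈ 11.599 mg/L.
Peak 11.6 mg/L vs MTC 17 mg/L: below toxic threshold.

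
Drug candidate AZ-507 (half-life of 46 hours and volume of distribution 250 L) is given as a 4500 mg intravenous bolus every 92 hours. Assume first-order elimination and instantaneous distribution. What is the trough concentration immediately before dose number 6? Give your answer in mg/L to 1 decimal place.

6.0 mg/L

f = (1/2)^(τ/t½) = (1/2)^(92/46) ≈ 0.2500.
C₀ = D/Vd = 4500/250 ≈ 18.000 mg/L.
Before the 6th dose, 5 doses have been given. Superposition: Cmin = C₀·(f + f² + … + f^5).
≈ 18.000 × (0.2500 + 0.0625 + 0.0156 + 0.0039 + 0.0010) ≈ 18.000 × 0.3330 ≈ 5.994 mg/L.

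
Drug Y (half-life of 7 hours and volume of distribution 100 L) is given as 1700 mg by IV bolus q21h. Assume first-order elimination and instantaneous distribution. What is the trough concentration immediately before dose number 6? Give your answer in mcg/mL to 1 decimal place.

2.4 mcg/mL

f = (1/2)^(τ/t½) = (1/2)^(21/7) ≈ 0.1250.
C₀ = D/Vd = 1700/100 ≈ 17.000 mcg/mL.
Before the 6th dose, 5 doses have been given. Superposition: Cmin = C₀·(f + f² + … + f^5).
≈ 17.000 × (0.1250 + 0.0156 + 0.0020 + 0.0002 + 0.0000) ≈ 17.000 × 0.1428 ≈ 2.428 mcg/mL.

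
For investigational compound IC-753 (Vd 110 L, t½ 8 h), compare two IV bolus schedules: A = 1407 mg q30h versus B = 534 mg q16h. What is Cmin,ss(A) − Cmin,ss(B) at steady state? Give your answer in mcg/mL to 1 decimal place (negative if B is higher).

Regimen A: f = (1/2)^(30/8) ≈ 0.0743; Cmin,ss = (1407/110)·f/(1−f) ≈ 1.027 mcg/mL.
Regimen B: f = (1/2)^(16/8) ≈ 0.2500; Cmin,ss = (534/110)·f/(1−f) ≈ 1.618 mcg/mL.
Difference ≈ 1.027 − 1.618 ≈ -0.591 mcg/mL.

-0.6 mcg/mL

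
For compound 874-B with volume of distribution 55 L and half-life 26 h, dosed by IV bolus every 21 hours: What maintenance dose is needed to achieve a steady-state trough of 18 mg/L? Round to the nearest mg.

τ/t½ = 21/26 ≈ 0.80769, so f = (1/2)^(21/26) ≈ 0.571295.
Cmin,ss = (D/Vd)·f/(1−f), so D = Cmin,ss·Vd·(1−f)/f.
D = 18 × 55 × (1−f)/f ≈ 18 × 55 × 0.75041 ≈ 742.91 mg.

743 mg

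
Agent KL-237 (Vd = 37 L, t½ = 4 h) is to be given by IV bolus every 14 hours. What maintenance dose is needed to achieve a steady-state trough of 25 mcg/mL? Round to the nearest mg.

9540 mg

τ/t½ = 14/4 ≈ 3.5, so f = (1/2)^(14/4) ≈ 0.088388.
Cmin,ss = (D/Vd)·f/(1−f), so D = Cmin,ss·Vd·(1−f)/f.
D = 25 × 37 × (1−f)/f ≈ 25 × 37 × 10.31375 ≈ 9540.22 mg.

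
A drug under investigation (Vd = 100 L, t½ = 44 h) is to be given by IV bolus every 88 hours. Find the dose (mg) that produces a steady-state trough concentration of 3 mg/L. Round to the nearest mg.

τ/t½ = 88/44 ≈ 2, so f = (1/2)^(88/44) ≈ 0.250000.
Cmin,ss = (D/Vd)·f/(1−f), so D = Cmin,ss·Vd·(1−f)/f.
D = 3 × 100 × (1−f)/f ≈ 3 × 100 × 3.00000 ≈ 900.00 mg.

900 mg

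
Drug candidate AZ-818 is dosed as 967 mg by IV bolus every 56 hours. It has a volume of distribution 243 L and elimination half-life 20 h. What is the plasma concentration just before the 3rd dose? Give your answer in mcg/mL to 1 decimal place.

0.7 mcg/mL

f = (1/2)^(τ/t½) = (1/2)^(56/20) ≈ 0.1436.
C₀ = D/Vd = 967/243 ≈ 3.979 mcg/mL.
Before the 3rd dose, 2 doses have been given. Superposition: Cmin = C₀·(f + f²).
≈ 3.979 × (0.1436 + 0.0206) ≈ 3.979 × 0.1642 ≈ 0.653 mcg/mL.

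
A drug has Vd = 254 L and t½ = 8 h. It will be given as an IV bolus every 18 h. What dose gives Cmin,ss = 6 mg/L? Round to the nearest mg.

5725 mg

τ/t½ = 18/8 ≈ 2.25, so f = (1/2)^(18/8) ≈ 0.210224.
Cmin,ss = (D/Vd)·f/(1−f), so D = Cmin,ss·Vd·(1−f)/f.
D = 6 × 254 × (1−f)/f ≈ 6 × 254 × 3.75683 ≈ 5725.41 mg.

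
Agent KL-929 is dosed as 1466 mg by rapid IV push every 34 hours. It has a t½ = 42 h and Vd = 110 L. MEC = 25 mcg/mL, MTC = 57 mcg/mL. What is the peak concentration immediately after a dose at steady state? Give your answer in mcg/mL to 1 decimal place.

31.0 mcg/mL

τ/t½ = 34/42 ≈ 0.80952, so fraction remaining f = (1/2)^(34/42) ≈ 0.5706.
At steady state, accumulation factor R = 1/(1 − e^(−kτ)) ≈ 2.3288.
Each bolus raises the concentration by D/Vd = 1466/110 ≈ 13.327 mcg/mL.
Steady-state peak Cmax,ss = C₀·R ≈ 13.327 × 2.3288 ≈ 31.036 mcg/mL.
Peak 31.0 mcg/mL vs MTC 57 mcg/mL: below toxic threshold.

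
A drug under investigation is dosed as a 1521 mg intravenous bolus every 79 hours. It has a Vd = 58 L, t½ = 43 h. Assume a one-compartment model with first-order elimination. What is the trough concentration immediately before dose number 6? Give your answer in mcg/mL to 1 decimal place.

f = (1/2)^(τ/t½) = (1/2)^(79/43) ≈ 0.2799.
C₀ = D/Vd = 1521/58 ≈ 26.224 mcg/mL.
Before the 6th dose, 5 doses have been given. Superposition: Cmin = C₀·(f + f² + … + f^5).
≈ 26.224 × (0.2799 + 0.0783 + 0.0219 + 0.0061 + 0.0017) ≈ 26.224 × 0.3879 ≈ 10.172 mcg/mL.

10.2 mcg/mL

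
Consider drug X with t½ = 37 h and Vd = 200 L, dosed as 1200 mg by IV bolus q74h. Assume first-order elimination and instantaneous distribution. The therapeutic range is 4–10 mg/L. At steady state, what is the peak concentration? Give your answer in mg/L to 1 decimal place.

The dosing interval is 2 half-lives, so f = 2^(−2) = 0.25.
Accumulation ratio R = 1/(1 − f) = 1/0.75 = 4/3.
Single-dose peak C₀ = D/Vd = 1200/200 = 6 mg/L.
Steady-state peak Cmax,ss = C₀·R = 6 × 4/3 ≈ 8.000 mg/L.
Peak 8.0 mg/L vs MTC 10 mg/L: below toxic threshold.

8.0 mg/L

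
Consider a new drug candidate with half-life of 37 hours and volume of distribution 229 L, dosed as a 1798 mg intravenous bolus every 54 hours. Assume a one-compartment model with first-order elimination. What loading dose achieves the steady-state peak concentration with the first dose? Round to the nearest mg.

2825 mg

f = (1/2)^(54/37) ≈ 0.363629; accumulation ratio R = 1/(1−f) ≈ 1.57141.
Loading dose to hit Cmax,ss on first dose: D_load = D_maint·R ≈ 1798 × 1.57141 ≈ 2825.40 mg.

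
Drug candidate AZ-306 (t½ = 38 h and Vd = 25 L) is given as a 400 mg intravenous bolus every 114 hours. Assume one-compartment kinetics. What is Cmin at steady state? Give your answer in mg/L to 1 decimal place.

The dosing interval is 3 half-lives, so f = 2^(−3) = 0.125.
Accumulation ratio R = 1/(1 − f) = 1/0.875 = 8/7.
Single-dose peak C₀ = D/Vd = 400/25 = 16 mg/L.
Steady-state peak Cmax,ss = C₀·R = 16 × 8/7 ≈ 18.286 mg/L.
Steady-state trough Cmin,ss = Cmax,ss·f ≈ 18.286 × 0.125 ≈ 2.286 mg/L.

2.3 mg/L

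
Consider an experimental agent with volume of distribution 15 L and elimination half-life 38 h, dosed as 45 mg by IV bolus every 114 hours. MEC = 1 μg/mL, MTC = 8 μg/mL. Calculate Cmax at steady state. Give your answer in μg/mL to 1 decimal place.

The dosing interval is 3 half-lives, so f = 2^(−3) = 0.125.
Accumulation ratio R = 1/(1 − f) = 1/0.875 = 8/7.
Single-dose peak C₀ = D/Vd = 45/15 = 3 μg/mL.
Steady-state peak Cmax,ss = C₀·R = 3 × 8/7 ≈ 3.429 μg/mL.
Peak 3.4 μg/mL vs MTC 8 μg/mL: below toxic threshold.

3.4 μg/mL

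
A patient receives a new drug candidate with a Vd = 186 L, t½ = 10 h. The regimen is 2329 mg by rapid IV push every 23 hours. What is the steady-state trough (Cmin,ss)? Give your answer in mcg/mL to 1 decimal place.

3.2 mcg/mL

Over one 23-h interval, 23/10 ≈ 2.3 half-lives elapse, leaving f ≈ 0.2031 of each dose.
Accumulation ratio R = 1/(1 − f) ≈ 1/0.7969 ≈ 1.2549.
Single-dose peak C₀ = D/Vd = 2329/186 ≈ 12.522 mcg/mL.
Cmax,ss = C₀/(1 − f) ≈ 12.522/0.7969 ≈ 15.713 mcg/mL.
Steady-state trough Cmin,ss = Cmax,ss·f ≈ 15.713 × 0.2031 ≈ 3.191 mcg/mL.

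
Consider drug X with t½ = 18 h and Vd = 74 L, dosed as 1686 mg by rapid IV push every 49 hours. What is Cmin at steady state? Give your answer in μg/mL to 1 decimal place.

4.1 μg/mL

τ/t½ = 49/18 ≈ 2.7222, so fraction remaining f = (1/2)^(49/18) ≈ 0.1515.
At steady state, accumulation factor R = 1/(1 − e^(−kτ)) ≈ 1.1786.
Single-dose peak C₀ = D/Vd = 1686/74 ≈ 22.784 μg/mL.
Cmax,ss = C₀/(1 − f) ≈ 22.784/0.8485 ≈ 26.852 μg/mL.
Steady-state trough Cmin,ss = Cmax,ss·f ≈ 26.852 × 0.1515 ≈ 4.068 μg/mL.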